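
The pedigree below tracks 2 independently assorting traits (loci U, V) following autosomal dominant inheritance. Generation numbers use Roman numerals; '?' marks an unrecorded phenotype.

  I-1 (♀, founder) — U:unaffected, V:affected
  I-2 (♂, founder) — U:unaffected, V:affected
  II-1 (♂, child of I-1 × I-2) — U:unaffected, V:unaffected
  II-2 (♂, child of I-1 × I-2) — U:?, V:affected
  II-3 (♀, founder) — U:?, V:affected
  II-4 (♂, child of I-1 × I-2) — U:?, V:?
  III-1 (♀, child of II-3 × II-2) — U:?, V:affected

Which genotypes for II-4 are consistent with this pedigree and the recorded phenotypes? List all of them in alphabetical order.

II-4 ∈ {uu VV, uu Vv, uu vv}

U/I-1 un ·: uu
U/I-2 un ·: uu
U/II-1 un I-1×I-2: uu
U/II-2 ? I-1×I-2: uu
U/II-3 ? ·: uu|Uu|UU
U/II-4 ? I-1×I-2: uu
U/III-1 ? II-3×II-2: uu|Uu
⇒ U over [I-1,I-2,II-1,II-2,II-3,II-4,III-1]: 4 consistent
V/I-1 aff ·: Vv
V/I-2 aff ·: Vv
V/II-1 un I-1×I-2: vv
V/II-2 aff I-1×I-2: Vv|VV
V/II-3 aff ·: Vv|VV
V/II-4 ? I-1×I-2: vv|Vv|VV
V/III-1 aff II-3×II-2: Vv|VV
⇒ V over [I-1,I-2,II-1,II-2,II-3,II-4,III-1]: 21 consistent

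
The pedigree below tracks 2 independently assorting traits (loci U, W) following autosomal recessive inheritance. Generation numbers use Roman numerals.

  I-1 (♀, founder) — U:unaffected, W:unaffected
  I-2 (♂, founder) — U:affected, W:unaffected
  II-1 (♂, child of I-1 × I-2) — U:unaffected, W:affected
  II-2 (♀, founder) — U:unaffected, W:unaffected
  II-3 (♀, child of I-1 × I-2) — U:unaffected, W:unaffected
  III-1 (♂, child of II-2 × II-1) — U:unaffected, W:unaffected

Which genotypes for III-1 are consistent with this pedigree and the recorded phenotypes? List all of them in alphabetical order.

III-1 ∈ {UU Ww, Uu Ww}

U/I-1 un ·: UU|Uu
U/I-2 aff ·: uu
U/II-1 un I-1×I-2: Uu
U/II-2 un ·: UU|Uu
U/II-3 un I-1×I-2: Uu
U/III-1 un II-2×II-1: UU|Uu
⇒ U over [I-1,I-2,II-1,II-2,II-3,III-1]: 8 consistent
W/I-1 un ·: Ww
W/I-2 un ·: Ww
W/II-1 aff I-1×I-2: ww
W/II-2 un ·: WW|Ww
W/II-3 un I-1×I-2: WW|Ww
W/III-1 un II-2×II-1: Ww
⇒ W over [I-1,I-2,II-1,II-2,II-3,III-1]: 4 consistent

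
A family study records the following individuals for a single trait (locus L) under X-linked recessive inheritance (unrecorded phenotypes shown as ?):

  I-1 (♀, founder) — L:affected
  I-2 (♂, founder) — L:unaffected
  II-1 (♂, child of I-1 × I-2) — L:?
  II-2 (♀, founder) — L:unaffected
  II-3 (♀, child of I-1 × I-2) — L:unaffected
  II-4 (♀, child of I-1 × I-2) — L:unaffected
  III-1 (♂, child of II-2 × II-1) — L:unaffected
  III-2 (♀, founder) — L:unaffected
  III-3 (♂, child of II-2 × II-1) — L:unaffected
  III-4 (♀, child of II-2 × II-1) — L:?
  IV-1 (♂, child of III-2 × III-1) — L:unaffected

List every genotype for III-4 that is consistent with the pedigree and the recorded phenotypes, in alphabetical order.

III-4 ∈ {X^LX^l, X^lX^l}

L/I-1 aff ·: X^lX^l
L/I-2 un ·: X^LY
L/II-1 ? I-1×I-2: X^lY
L/II-2 un ·: X^LX^L|X^LX^l
L/II-3 un I-1×I-2: X^LX^l
L/II-4 un I-1×I-2: X^LX^l
L/III-1 un II-2×II-1: X^LY
L/III-2 un ·: X^LX^L|X^LX^l
L/III-3 un II-2×II-1: X^LY
L/III-4 ? II-2×II-1: X^LX^l|X^lX^l
L/IV-1 un III-2×III-1: X^LY
⇒ L over [I-1,I-2,II-1,II-2,II-3,II-4,III-1,III-2,III-3,III-4,IV-1]: 6 consistent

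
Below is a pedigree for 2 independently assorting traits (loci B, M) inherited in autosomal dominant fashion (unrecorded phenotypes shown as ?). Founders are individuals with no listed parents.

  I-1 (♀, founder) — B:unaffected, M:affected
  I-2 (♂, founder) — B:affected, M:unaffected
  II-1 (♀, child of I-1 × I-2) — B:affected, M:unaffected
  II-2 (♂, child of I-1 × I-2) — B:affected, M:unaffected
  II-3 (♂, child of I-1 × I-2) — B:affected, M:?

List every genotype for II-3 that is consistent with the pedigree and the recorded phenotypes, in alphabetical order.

II-3 ∈ {Bb Mm, Bb mm}

B/I-1 un ·: bb
B/I-2 aff ·: Bb|BB
B/II-1 aff I-1×I-2: Bb
B/II-2 aff I-1×I-2: Bb
B/II-3 aff I-1×I-2: Bb
⇒ B over [I-1,I-2,II-1,II-2,II-3]: 2 consistent
M/I-1 aff ·: Mm
M/I-2 un ·: mm
M/II-1 un I-1×I-2: mm
M/II-2 un I-1×I-2: mm
M/II-3 ? I-1×I-2: mm|Mm
⇒ M over [I-1,I-2,II-1,II-2,II-3]: 2 consistent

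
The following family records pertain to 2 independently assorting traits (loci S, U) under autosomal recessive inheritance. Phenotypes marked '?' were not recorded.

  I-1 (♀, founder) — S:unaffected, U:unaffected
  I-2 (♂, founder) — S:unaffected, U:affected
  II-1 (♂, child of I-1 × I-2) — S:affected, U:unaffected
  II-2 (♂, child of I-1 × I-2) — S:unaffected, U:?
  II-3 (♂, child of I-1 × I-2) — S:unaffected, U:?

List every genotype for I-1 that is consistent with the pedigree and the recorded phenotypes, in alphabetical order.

I-1 ∈ {Ss UU, Ss Uu}

S/I-1 un ·: Ss
S/I-2 un ·: Ss
S/II-1 aff I-1×I-2: ss
S/II-2 un I-1×I-2: SS|Ss
S/II-3 un I-1×I-2: SS|Ss
⇒ S over [I-1,I-2,II-1,II-2,II-3]: 4 consistent
U/I-1 un ·: UU|Uu
U/I-2 aff ·: uu
U/II-1 un I-1×I-2: Uu
U/II-2 ? I-1×I-2: Uu|uu
U/II-3 ? I-1×I-2: Uu|uu
⇒ U over [I-1,I-2,II-1,II-2,II-3]: 5 consistent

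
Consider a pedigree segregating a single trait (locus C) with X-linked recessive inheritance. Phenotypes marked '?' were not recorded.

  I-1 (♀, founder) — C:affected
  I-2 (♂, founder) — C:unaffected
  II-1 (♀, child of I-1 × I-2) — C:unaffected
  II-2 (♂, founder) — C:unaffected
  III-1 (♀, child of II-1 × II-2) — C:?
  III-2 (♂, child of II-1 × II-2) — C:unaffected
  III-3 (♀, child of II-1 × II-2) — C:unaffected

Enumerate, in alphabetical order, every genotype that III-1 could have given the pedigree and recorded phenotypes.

C/I-1 aff ·: X^cX^c
C/I-2 un ·: X^CY
C/II-1 un I-1×I-2: X^CX^c
C/II-2 un ·: X^CY
C/III-1 ? II-1×II-2: X^CX^C|X^CX^c
C/III-2 un II-1×II-2: X^CY
C/III-3 un II-1×II-2: X^CX^C|X^CX^c
⇒ C over [I-1,I-2,II-1,II-2,III-1,III-2,III-3]: 4 consistent

III-1 ∈ {X^CX^C, X^CX^c}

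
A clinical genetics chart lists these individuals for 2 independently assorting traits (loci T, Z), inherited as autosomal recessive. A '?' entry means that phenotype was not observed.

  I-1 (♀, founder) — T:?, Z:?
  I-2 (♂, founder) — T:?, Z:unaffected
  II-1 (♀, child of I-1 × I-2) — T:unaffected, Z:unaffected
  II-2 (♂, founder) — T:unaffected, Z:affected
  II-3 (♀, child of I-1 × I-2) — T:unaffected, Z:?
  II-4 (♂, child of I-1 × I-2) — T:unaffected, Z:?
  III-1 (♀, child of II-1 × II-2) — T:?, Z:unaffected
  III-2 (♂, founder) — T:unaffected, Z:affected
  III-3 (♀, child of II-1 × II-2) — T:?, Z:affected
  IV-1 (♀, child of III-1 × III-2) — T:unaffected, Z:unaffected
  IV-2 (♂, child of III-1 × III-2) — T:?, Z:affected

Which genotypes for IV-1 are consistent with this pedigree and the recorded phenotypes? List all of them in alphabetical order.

T/I-1 ? ·: TT|Tt|tt
T/I-2 ? ·: TT|Tt|tt
T/II-1 un I-1×I-2: TT|Tt
T/II-2 un ·: TT|Tt
T/II-3 un I-1×I-2: TT|Tt
T/II-4 un I-1×I-2: TT|Tt
T/III-1 ? II-1×II-2: TT|Tt|tt
T/III-2 un ·: TT|Tt
T/III-3 ? II-1×II-2: TT|Tt|tt
T/IV-1 un III-1×III-2: TT|Tt
T/IV-2 ? III-1×III-2: TT|Tt|tt
⇒ T over [I-1,I-2,II-1,II-2,II-3,II-4,III-1,III-2,III-3,IV-1,IV-2]: 1799 consistent
Z/I-1 ? ·: ZZ|Zz|zz
Z/I-2 un ·: ZZ|Zz
Z/II-1 un I-1×I-2: Zz
Z/II-2 aff ·: zz
Z/II-3 ? I-1×I-2: ZZ|Zz|zz
Z/II-4 ? I-1×I-2: ZZ|Zz|zz
Z/III-1 un II-1×II-2: Zz
Z/III-2 aff ·: zz
Z/III-3 aff II-1×II-2: zz
Z/IV-1 un III-1×III-2: Zz
Z/IV-2 aff III-1×III-2: zz
⇒ Z over [I-1,I-2,II-1,II-2,II-3,II-4,III-1,III-2,III-3,IV-1,IV-2]: 22 consistent

IV-1 ∈ {TT Zz, Tt Zz}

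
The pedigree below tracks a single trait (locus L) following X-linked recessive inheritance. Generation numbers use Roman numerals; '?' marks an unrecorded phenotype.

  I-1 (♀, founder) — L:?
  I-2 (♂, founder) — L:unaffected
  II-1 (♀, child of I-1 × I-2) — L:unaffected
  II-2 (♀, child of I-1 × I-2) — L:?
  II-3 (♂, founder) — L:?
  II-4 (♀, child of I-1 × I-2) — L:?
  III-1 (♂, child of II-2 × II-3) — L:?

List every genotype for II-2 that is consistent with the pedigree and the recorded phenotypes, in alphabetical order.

II-2 ∈ {X^LX^L, X^LX^l}

L/I-1 ? ·: X^LX^L|X^LX^l|X^lX^l
L/I-2 un ·: X^LY
L/II-1 un I-1×I-2: X^LX^L|X^LX^l
L/II-2 ? I-1×I-2: X^LX^L|X^LX^l
L/II-3 ? ·: X^LY|X^lY
L/II-4 ? I-1×I-2: X^LX^L|X^LX^l
L/III-1 ? II-2×II-3: X^LY|X^lY
⇒ L over [I-1,I-2,II-1,II-2,II-3,II-4,III-1]: 30 consistent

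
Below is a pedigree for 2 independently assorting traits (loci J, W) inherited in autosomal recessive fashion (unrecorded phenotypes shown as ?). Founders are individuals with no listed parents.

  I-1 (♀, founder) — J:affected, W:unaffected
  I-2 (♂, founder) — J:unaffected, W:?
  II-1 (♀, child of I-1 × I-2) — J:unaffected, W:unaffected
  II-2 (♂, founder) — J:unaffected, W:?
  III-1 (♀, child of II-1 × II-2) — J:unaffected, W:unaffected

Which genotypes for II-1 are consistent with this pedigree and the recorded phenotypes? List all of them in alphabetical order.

J/I-1 aff ·: jj
J/I-2 un ·: JJ|Jj
J/II-1 un I-1×I-2: Jj
J/II-2 un ·: JJ|Jj
J/III-1 un II-1×II-2: JJ|Jj
⇒ J over [I-1,I-2,II-1,II-2,III-1]: 8 consistent
W/I-1 un ·: WW|Ww
W/I-2 ? ·: WW|Ww|ww
W/II-1 un I-1×I-2: WW|Ww
W/II-2 ? ·: WW|Ww|ww
W/III-1 un II-1×II-2: WW|Ww
⇒ W over [I-1,I-2,II-1,II-2,III-1]: 41 consistent

II-1 ∈ {Jj WW, Jj Ww}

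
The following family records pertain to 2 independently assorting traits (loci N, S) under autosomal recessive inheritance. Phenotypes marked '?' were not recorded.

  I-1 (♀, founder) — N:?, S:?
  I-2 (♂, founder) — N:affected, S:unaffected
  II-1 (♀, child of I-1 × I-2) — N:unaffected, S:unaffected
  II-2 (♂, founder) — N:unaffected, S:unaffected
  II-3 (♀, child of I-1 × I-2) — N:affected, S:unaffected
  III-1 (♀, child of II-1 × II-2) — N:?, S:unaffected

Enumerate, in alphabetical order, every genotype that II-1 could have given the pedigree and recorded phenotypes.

II-1 ∈ {Nn SS, Nn Ss}

N/I-1 ? ·: Nn
N/I-2 aff ·: nn
N/II-1 un I-1×I-2: Nn
N/II-2 un ·: NN|Nn
N/II-3 aff I-1×I-2: nn
N/III-1 ? II-1×II-2: NN|Nn|nn
⇒ N over [I-1,I-2,II-1,II-2,II-3,III-1]: 5 consistent
S/I-1 ? ·: SS|Ss|ss
S/I-2 un ·: SS|Ss
S/II-1 un I-1×I-2: SS|Ss
S/II-2 un ·: SS|Ss
S/II-3 un I-1×I-2: SS|Ss
S/III-1 un II-1×II-2: SS|Ss
⇒ S over [I-1,I-2,II-1,II-2,II-3,III-1]: 53 consistent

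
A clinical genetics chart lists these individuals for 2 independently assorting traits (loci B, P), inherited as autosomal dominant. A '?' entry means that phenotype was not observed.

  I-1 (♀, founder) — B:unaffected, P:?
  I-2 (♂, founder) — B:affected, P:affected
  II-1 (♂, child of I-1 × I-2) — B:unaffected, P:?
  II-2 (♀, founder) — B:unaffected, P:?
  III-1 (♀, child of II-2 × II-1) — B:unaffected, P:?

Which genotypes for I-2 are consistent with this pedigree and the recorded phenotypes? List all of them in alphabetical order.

B/I-1 un ·: bb
B/I-2 aff ·: Bb
B/II-1 un I-1×I-2: bb
B/II-2 un ·: bb
B/III-1 un II-2×II-1: bb
⇒ B over [I-1,I-2,II-1,II-2,III-1]: 1 consistent
P/I-1 ? ·: pp|Pp|PP
P/I-2 aff ·: Pp|PP
P/II-1 ? I-1×I-2: pp|Pp|PP
P/II-2 ? ·: pp|Pp|PP
P/III-1 ? II-2×II-1: pp|Pp|PP
⇒ P over [I-1,I-2,II-1,II-2,III-1]: 59 consistent

I-2 ∈ {Bb PP, Bb Pp}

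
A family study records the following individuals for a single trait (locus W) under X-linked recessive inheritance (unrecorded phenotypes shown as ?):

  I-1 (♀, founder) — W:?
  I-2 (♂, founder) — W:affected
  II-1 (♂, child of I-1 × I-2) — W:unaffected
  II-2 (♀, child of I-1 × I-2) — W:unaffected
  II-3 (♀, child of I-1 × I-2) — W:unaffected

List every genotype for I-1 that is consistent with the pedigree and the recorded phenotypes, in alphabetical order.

I-1 ∈ {X^WX^W, X^WX^w}

W/I-1 ? ·: X^WX^W|X^WX^w
W/I-2 aff ·: X^wY
W/II-1 un I-1×I-2: X^WY
W/II-2 un I-1×I-2: X^WX^w
W/II-3 un I-1×I-2: X^WX^w
⇒ W over [I-1,I-2,II-1,II-2,II-3]: 2 consistent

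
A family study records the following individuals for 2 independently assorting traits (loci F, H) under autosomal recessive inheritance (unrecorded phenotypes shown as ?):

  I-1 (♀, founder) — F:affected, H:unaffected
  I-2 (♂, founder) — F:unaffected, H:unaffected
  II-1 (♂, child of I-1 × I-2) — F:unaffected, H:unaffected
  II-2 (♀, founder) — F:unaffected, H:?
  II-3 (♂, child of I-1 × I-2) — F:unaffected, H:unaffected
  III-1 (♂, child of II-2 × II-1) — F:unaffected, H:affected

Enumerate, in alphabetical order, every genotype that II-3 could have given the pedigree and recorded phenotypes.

II-3 ∈ {Ff HH, Ff Hh}

F/I-1 aff ·: ff
F/I-2 un ·: FF|Ff
F/II-1 un I-1×I-2: Ff
F/II-2 un ·: FF|Ff
F/II-3 un I-1×I-2: Ff
F/III-1 un II-2×II-1: FF|Ff
⇒ F over [I-1,I-2,II-1,II-2,II-3,III-1]: 8 consistent
H/I-1 un ·: HH|Hh
H/I-2 un ·: HH|Hh
H/II-1 un I-1×I-2: Hh
H/II-2 ? ·: Hh|hh
H/II-3 un I-1×I-2: HH|Hh
H/III-1 aff II-2×II-1: hh
⇒ H over [I-1,I-2,II-1,II-2,II-3,III-1]: 12 consistent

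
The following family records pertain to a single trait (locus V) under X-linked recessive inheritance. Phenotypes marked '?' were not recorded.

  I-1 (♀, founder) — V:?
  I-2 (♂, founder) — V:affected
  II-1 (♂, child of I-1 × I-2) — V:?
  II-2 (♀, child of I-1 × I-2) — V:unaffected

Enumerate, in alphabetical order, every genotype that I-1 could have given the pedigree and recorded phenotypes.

V/I-1 ? ·: X^VX^V|X^VX^v
V/I-2 aff ·: X^vY
V/II-1 ? I-1×I-2: X^VY|X^vY
V/II-2 un I-1×I-2: X^VX^v
⇒ V over [I-1,I-2,II-1,II-2]: 3 consistent

I-1 ∈ {X^VX^V, X^VX^v}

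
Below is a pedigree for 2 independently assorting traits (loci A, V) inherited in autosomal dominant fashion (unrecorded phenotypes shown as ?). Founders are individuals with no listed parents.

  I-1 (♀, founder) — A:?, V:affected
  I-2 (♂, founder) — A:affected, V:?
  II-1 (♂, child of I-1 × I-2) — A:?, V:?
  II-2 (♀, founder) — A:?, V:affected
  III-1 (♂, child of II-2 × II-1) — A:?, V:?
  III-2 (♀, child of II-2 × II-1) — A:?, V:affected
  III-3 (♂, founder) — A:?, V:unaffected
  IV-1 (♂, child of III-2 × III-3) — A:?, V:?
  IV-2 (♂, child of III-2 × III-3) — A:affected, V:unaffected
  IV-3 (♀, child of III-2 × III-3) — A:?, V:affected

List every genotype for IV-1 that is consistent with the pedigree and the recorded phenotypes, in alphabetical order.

IV-1 ∈ {AA Vv, AA vv, Aa Vv, Aa vv, aa Vv, aa vv}

A/I-1 ? ·: aa|Aa|AA
A/I-2 aff ·: Aa|AA
A/II-1 ? I-1×I-2: aa|Aa|AA
A/II-2 ? ·: aa|Aa|AA
A/III-1 ? II-2×II-1: aa|Aa|AA
A/III-2 ? II-2×II-1: aa|Aa|AA
A/III-3 ? ·: aa|Aa|AA
A/IV-1 ? III-2×III-3: aa|Aa|AA
A/IV-2 aff III-2×III-3: Aa|AA
A/IV-3 ? III-2×III-3: aa|Aa|AA
⇒ A over [I-1,I-2,II-1,II-2,III-1,III-2,III-3,IV-1,IV-2,IV-3]: 2115 consistent
V/I-1 aff ·: Vv|VV
V/I-2 ? ·: vv|Vv|VV
V/II-1 ? I-1×I-2: vv|Vv|VV
V/II-2 aff ·: Vv|VV
V/III-1 ? II-2×II-1: vv|Vv|VV
V/III-2 aff II-2×II-1: Vv
V/III-3 un ·: vv
V/IV-1 ? III-2×III-3: vv|Vv
V/IV-2 un III-2×III-3: vv
V/IV-3 aff III-2×III-3: Vv
⇒ V over [I-1,I-2,II-1,II-2,III-1,III-2,III-3,IV-1,IV-2,IV-3]: 78 consistent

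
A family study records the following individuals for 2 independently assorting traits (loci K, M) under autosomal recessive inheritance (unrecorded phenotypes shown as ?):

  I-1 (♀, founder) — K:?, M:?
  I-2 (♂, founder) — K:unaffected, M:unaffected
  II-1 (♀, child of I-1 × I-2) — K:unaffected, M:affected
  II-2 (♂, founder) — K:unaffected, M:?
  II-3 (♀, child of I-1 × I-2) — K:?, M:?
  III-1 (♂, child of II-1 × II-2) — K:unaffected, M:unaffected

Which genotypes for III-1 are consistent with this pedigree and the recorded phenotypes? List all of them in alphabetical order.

K/I-1 ? ·: KK|Kk|kk
K/I-2 un ·: KK|Kk
K/II-1 un I-1×I-2: KK|Kk
K/II-2 un ·: KK|Kk
K/II-3 ? I-1×I-2: KK|Kk|kk
K/III-1 un II-1×II-2: KK|Kk
⇒ K over [I-1,I-2,II-1,II-2,II-3,III-1]: 64 consistent
M/I-1 ? ·: Mm|mm
M/I-2 un ·: Mm
M/II-1 aff I-1×I-2: mm
M/II-2 ? ·: MM|Mm
M/II-3 ? I-1×I-2: MM|Mm|mm
M/III-1 un II-1×II-2: Mm
⇒ M over [I-1,I-2,II-1,II-2,II-3,III-1]: 10 consistent

III-1 ∈ {KK Mm, Kk Mm}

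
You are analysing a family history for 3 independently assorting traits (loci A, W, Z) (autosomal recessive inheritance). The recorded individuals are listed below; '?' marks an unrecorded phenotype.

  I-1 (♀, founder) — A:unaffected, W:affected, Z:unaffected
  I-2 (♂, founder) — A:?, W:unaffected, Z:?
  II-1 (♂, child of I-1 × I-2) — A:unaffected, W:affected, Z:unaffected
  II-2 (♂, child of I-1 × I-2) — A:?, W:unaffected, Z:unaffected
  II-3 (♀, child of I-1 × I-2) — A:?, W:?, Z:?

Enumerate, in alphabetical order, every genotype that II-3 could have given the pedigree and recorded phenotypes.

A/I-1 un ·: AA|Aa
A/I-2 ? ·: AA|Aa|aa
A/II-1 un I-1×I-2: AA|Aa
A/II-2 ? I-1×I-2: AA|Aa|aa
A/II-3 ? I-1×I-2: AA|Aa|aa
⇒ A over [I-1,I-2,II-1,II-2,II-3]: 40 consistent
W/I-1 aff ·: ww
W/I-2 un ·: Ww
W/II-1 aff I-1×I-2: ww
W/II-2 un I-1×I-2: Ww
W/II-3 ? I-1×I-2: Ww|ww
⇒ W over [I-1,I-2,II-1,II-2,II-3]: 2 consistent
Z/I-1 un ·: ZZ|Zz
Z/I-2 ? ·: ZZ|Zz|zz
Z/II-1 un I-1×I-2: ZZ|Zz
Z/II-2 un I-1×I-2: ZZ|Zz
Z/II-3 ? I-1×I-2: ZZ|Zz|zz
⇒ Z over [I-1,I-2,II-1,II-2,II-3]: 32 consistent

II-3 ∈ {AA Ww ZZ, AA Ww Zz, AA Ww zz, AA ww ZZ, AA ww Zz, AA ww zz, Aa Ww ZZ, Aa Ww Zz, Aa Ww zz, Aa ww ZZ, Aa ww Zz, Aa ww zz, aa Ww ZZ, aa Ww Zz, aa Ww zz, aa ww ZZ, aa ww Zz, aa ww zz}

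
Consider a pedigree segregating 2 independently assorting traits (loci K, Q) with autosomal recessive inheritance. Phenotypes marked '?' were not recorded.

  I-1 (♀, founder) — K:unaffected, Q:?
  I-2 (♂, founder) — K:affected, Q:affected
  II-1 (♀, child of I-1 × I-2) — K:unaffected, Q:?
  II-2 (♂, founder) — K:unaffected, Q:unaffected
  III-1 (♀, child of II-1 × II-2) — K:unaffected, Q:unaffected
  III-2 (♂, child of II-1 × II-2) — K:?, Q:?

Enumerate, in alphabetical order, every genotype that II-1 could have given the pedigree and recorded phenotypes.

K/I-1 un ·: KK|Kk
K/I-2 aff ·: kk
K/II-1 un I-1×I-2: Kk
K/II-2 un ·: KK|Kk
K/III-1 un II-1×II-2: KK|Kk
K/III-2 ? II-1×II-2: KK|Kk|kk
⇒ K over [I-1,I-2,II-1,II-2,III-1,III-2]: 20 consistent
Q/I-1 ? ·: QQ|Qq|qq
Q/I-2 aff ·: qq
Q/II-1 ? I-1×I-2: Qq|qq
Q/II-2 un ·: QQ|Qq
Q/III-1 un II-1×II-2: QQ|Qq
Q/III-2 ? II-1×II-2: QQ|Qq|qq
⇒ Q over [I-1,I-2,II-1,II-2,III-1,III-2]: 26 consistent

II-1 ∈ {Kk Qq, Kk qq}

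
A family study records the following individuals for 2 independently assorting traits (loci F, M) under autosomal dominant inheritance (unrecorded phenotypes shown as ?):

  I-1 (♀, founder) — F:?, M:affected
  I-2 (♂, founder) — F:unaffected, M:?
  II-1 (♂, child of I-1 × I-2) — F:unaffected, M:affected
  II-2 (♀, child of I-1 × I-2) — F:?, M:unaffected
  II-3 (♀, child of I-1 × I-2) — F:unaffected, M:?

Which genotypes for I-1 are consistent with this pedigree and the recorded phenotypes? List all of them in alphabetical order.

I-1 ∈ {Ff Mm, ff Mm}

F/I-1 ? ·: ff|Ff
F/I-2 un ·: ff
F/II-1 un I-1×I-2: ff
F/II-2 ? I-1×I-2: ff|Ff
F/II-3 un I-1×I-2: ff
⇒ F over [I-1,I-2,II-1,II-2,II-3]: 3 consistent
M/I-1 aff ·: Mm
M/I-2 ? ·: mm|Mm
M/II-1 aff I-1×I-2: Mm|MM
M/II-2 un I-1×I-2: mm
M/II-3 ? I-1×I-2: mm|Mm|MM
⇒ M over [I-1,I-2,II-1,II-2,II-3]: 8 consistent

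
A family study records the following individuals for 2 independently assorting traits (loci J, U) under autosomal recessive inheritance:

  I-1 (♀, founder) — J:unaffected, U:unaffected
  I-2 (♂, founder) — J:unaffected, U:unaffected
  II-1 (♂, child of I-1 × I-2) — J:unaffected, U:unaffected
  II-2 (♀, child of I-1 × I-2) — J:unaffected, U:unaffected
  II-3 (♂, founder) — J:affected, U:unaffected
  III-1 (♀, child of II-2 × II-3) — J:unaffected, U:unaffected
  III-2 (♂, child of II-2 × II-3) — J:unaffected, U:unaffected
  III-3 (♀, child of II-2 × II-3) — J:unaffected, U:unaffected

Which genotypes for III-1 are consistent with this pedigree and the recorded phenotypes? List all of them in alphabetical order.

J/I-1 un ·: JJ|Jj
J/I-2 un ·: JJ|Jj
J/II-1 un I-1×I-2: JJ|Jj
J/II-2 un I-1×I-2: JJ|Jj
J/II-3 aff ·: jj
J/III-1 un II-2×II-3: Jj
J/III-2 un II-2×II-3: Jj
J/III-3 un II-2×II-3: Jj
⇒ J over [I-1,I-2,II-1,II-2,II-3,III-1,III-2,III-3]: 13 consistent
U/I-1 un ·: UU|Uu
U/I-2 un ·: UU|Uu
U/II-1 un I-1×I-2: UU|Uu
U/II-2 un I-1×I-2: UU|Uu
U/II-3 un ·: UU|Uu
U/III-1 un II-2×II-3: UU|Uu
U/III-2 un II-2×II-3: UU|Uu
U/III-3 un II-2×II-3: UU|Uu
⇒ U over [I-1,I-2,II-1,II-2,II-3,III-1,III-2,III-3]: 159 consistent

III-1 ∈ {Jj UU, Jj Uu}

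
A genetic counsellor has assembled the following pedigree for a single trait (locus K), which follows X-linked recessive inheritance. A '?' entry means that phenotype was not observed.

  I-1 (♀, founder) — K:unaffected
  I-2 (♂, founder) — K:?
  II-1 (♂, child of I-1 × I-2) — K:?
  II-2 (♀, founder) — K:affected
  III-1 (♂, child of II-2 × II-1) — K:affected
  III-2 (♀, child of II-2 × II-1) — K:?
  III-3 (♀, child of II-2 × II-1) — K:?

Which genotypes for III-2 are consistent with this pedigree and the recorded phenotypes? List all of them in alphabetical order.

III-2 ∈ {X^KX^k, X^kX^k}

K/I-1 un ·: X^KX^K|X^KX^k
K/I-2 ? ·: X^KY|X^kY
K/II-1 ? I-1×I-2: X^KY|X^kY
K/II-2 aff ·: X^kX^k
K/III-1 aff II-2×II-1: X^kY
K/III-2 ? II-2×II-1: X^KX^k|X^kX^k
K/III-3 ? II-2×II-1: X^KX^k|X^kX^k
⇒ K over [I-1,I-2,II-1,II-2,III-1,III-2,III-3]: 6 consistent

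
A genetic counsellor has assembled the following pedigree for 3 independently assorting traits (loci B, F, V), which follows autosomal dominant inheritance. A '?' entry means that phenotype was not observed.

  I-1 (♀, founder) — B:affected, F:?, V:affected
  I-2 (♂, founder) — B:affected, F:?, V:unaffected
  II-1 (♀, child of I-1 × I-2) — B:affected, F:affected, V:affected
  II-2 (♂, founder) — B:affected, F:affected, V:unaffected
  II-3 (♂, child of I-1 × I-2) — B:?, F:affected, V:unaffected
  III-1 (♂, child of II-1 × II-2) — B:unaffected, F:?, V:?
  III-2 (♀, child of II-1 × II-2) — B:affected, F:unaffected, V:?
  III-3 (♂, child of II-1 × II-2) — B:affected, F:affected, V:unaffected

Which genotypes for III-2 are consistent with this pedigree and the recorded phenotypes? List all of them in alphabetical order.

B/I-1 aff ·: Bb|BB
B/I-2 aff ·: Bb|BB
B/II-1 aff I-1×I-2: Bb
B/II-2 aff ·: Bb
B/II-3 ? I-1×I-2: bb|Bb|BB
B/III-1 un II-1×II-2: bb
B/III-2 aff II-1×II-2: Bb|BB
B/III-3 aff II-1×II-2: Bb|BB
⇒ B over [I-1,I-2,II-1,II-2,II-3,III-1,III-2,III-3]: 28 consistent
F/I-1 ? ·: ff|Ff|FF
F/I-2 ? ·: ff|Ff|FF
F/II-1 aff I-1×I-2: Ff
F/II-2 aff ·: Ff
F/II-3 aff I-1×I-2: Ff|FF
F/III-1 ? II-1×II-2: ff|Ff|FF
F/III-2 un II-1×II-2: ff
F/III-3 aff II-1×II-2: Ff|FF
⇒ F over [I-1,I-2,II-1,II-2,II-3,III-1,III-2,III-3]: 60 consistent
V/I-1 aff ·: Vv
V/I-2 un ·: vv
V/II-1 aff I-1×I-2: Vv
V/II-2 un ·: vv
V/II-3 un I-1×I-2: vv
V/III-1 ? II-1×II-2: vv|Vv
V/III-2 ? II-1×II-2: vv|Vv
V/III-3 un II-1×II-2: vv
⇒ V over [I-1,I-2,II-1,II-2,II-3,III-1,III-2,III-3]: 4 consistent

III-2 ∈ {BB ff Vv, BB ff vv, Bb ff Vv, Bb ff vv}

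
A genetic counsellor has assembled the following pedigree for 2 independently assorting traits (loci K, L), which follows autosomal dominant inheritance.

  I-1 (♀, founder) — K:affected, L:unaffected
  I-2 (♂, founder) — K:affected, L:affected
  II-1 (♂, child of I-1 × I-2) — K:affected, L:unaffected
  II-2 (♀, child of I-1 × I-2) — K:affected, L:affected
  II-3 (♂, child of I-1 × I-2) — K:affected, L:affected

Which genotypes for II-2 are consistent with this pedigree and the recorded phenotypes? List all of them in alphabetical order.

II-2 ∈ {KK Ll, Kk Ll}

K/I-1 aff ·: Kk|KK
K/I-2 aff ·: Kk|KK
K/II-1 aff I-1×I-2: Kk|KK
K/II-2 aff I-1×I-2: Kk|KK
K/II-3 aff I-1×I-2: Kk|KK
⇒ K over [I-1,I-2,II-1,II-2,II-3]: 25 consistent
L/I-1 un ·: ll
L/I-2 aff ·: Ll
L/II-1 un I-1×I-2: ll
L/II-2 aff I-1×I-2: Ll
L/II-3 aff I-1×I-2: Ll
⇒ L over [I-1,I-2,II-1,II-2,II-3]: 1 consistent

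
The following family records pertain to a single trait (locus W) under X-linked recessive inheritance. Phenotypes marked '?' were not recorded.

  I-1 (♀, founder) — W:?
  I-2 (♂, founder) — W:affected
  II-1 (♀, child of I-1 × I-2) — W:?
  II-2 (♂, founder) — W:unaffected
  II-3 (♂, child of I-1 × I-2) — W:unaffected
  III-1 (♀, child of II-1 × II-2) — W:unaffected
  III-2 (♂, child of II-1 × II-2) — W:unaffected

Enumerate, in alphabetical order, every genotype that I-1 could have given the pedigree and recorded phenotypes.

I-1 ∈ {X^WX^W, X^WX^w}

W/I-1 ? ·: X^WX^W|X^WX^w
W/I-2 aff ·: X^wY
W/II-1 ? I-1×I-2: X^WX^w
W/II-2 un ·: X^WY
W/II-3 un I-1×I-2: X^WY
W/III-1 un II-1×II-2: X^WX^W|X^WX^w
W/III-2 un II-1×II-2: X^WY
⇒ W over [I-1,I-2,II-1,II-2,II-3,III-1,III-2]: 4 consistent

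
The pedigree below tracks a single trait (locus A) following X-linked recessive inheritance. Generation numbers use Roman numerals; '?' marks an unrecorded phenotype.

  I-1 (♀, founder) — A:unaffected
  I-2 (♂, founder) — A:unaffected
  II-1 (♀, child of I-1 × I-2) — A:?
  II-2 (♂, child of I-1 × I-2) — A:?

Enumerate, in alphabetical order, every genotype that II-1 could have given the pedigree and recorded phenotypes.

A/I-1 un ·: X^AX^A|X^AX^a
A/I-2 un ·: X^AY
A/II-1 ? I-1×I-2: X^AX^A|X^AX^a
A/II-2 ? I-1×I-2: X^AY|X^aY
⇒ A over [I-1,I-2,II-1,II-2]: 5 consistent

II-1 ∈ {X^AX^A, X^AX^a}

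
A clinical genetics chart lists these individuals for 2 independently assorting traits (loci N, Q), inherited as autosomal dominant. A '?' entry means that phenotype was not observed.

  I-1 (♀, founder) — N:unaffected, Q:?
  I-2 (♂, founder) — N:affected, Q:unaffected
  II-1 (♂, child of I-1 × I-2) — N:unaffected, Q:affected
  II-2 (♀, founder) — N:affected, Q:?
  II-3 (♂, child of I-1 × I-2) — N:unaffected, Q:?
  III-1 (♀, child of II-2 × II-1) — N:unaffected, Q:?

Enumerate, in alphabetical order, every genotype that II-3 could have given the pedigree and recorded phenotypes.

N/I-1 un ·: nn
N/I-2 aff ·: Nn
N/II-1 un I-1×I-2: nn
N/II-2 aff ·: Nn
N/II-3 un I-1×I-2: nn
N/III-1 un II-2×II-1: nn
⇒ N over [I-1,I-2,II-1,II-2,II-3,III-1]: 1 consistent
Q/I-1 ? ·: Qq|QQ
Q/I-2 un ·: qq
Q/II-1 aff I-1×I-2: Qq
Q/II-2 ? ·: qq|Qq|QQ
Q/II-3 ? I-1×I-2: qq|Qq
Q/III-1 ? II-2×II-1: qq|Qq|QQ
⇒ Q over [I-1,I-2,II-1,II-2,II-3,III-1]: 21 consistent

II-3 ∈ {nn Qq, nn qq}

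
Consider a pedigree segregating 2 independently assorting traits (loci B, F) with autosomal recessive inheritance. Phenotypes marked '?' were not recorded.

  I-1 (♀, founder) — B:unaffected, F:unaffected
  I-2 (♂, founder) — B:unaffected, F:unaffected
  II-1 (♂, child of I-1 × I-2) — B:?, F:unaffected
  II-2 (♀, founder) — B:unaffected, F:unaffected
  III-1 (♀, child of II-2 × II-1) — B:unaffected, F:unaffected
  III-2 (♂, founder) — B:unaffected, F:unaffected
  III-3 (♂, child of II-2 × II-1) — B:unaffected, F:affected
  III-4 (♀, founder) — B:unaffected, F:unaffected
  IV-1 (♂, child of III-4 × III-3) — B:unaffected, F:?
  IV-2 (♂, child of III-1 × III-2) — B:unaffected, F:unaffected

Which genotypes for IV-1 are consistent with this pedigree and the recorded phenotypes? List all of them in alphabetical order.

B/I-1 un ·: BB|Bb
B/I-2 un ·: BB|Bb
B/II-1 ? I-1×I-2: BB|Bb|bb
B/II-2 un ·: BB|Bb
B/III-1 un II-2×II-1: BB|Bb
B/III-2 un ·: BB|Bb
B/III-3 un II-2×II-1: BB|Bb
B/III-4 un ·: BB|Bb
B/IV-1 un III-4×III-3: BB|Bb
B/IV-2 un III-1×III-2: BB|Bb
⇒ B over [I-1,I-2,II-1,II-2,III-1,III-2,III-3,III-4,IV-1,IV-2]: 558 consistent
F/I-1 un ·: FF|Ff
F/I-2 un ·: FF|Ff
F/II-1 un I-1×I-2: Ff
F/II-2 un ·: Ff
F/III-1 un II-2×II-1: FF|Ff
F/III-2 un ·: FF|Ff
F/III-3 aff II-2×II-1: ff
F/III-4 un ·: FF|Ff
F/IV-1 ? III-4×III-3: Ff|ff
F/IV-2 un III-1×III-2: FF|Ff
⇒ F over [I-1,I-2,II-1,II-2,III-1,III-2,III-3,III-4,IV-1,IV-2]: 63 consistent

IV-1 ∈ {BB Ff, BB ff, Bb Ff, Bb ff}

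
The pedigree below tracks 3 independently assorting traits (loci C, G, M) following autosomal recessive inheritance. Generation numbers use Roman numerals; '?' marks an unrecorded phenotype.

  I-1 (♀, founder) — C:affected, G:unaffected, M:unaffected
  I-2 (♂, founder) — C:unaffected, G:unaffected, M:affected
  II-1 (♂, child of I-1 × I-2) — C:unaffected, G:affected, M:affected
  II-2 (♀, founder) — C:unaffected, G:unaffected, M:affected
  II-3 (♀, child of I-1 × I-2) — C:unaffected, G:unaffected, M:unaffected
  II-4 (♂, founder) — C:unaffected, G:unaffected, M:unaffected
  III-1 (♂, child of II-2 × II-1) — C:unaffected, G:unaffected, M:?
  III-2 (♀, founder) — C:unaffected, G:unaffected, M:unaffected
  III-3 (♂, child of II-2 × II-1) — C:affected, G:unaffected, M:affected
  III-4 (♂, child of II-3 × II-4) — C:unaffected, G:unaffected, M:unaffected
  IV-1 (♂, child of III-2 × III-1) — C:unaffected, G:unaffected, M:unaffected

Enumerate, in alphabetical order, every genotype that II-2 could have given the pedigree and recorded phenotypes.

II-2 ∈ {Cc GG mm, Cc Gg mm}

C/I-1 aff ·: cc
C/I-2 un ·: CC|Cc
C/II-1 un I-1×I-2: Cc
C/II-2 un ·: Cc
C/II-3 un I-1×I-2: Cc
C/II-4 un ·: CC|Cc
C/III-1 un II-2×II-1: CC|Cc
C/III-2 un ·: CC|Cc
C/III-3 aff II-2×II-1: cc
C/III-4 un II-3×II-4: CC|Cc
C/IV-1 un III-2×III-1: CC|Cc
⇒ C over [I-1,I-2,II-1,II-2,II-3,II-4,III-1,III-2,III-3,III-4,IV-1]: 56 consistent
G/I-1 un ·: Gg
G/I-2 un ·: Gg
G/II-1 aff I-1×I-2: gg
G/II-2 un ·: GG|Gg
G/II-3 un I-1×I-2: GG|Gg
G/II-4 un ·: GG|Gg
G/III-1 un II-2×II-1: Gg
G/III-2 un ·: GG|Gg
G/III-3 un II-2×II-1: Gg
G/III-4 un II-3×II-4: GG|Gg
G/IV-1 un III-2×III-1: GG|Gg
⇒ G over [I-1,I-2,II-1,II-2,II-3,II-4,III-1,III-2,III-3,III-4,IV-1]: 56 consistent
M/I-1 un ·: Mm
M/I-2 aff ·: mm
M/II-1 aff I-1×I-2: mm
M/II-2 aff ·: mm
M/II-3 un I-1×I-2: Mm
M/II-4 un ·: MM|Mm
M/III-1 ? II-2×II-1: mm
M/III-2 un ·: MM|Mm
M/III-3 aff II-2×II-1: mm
M/III-4 un II-3×II-4: MM|Mm
M/IV-1 un III-2×III-1: Mm
⇒ M over [I-1,I-2,II-1,II-2,II-3,II-4,III-1,III-2,III-3,III-4,IV-1]: 8 consistent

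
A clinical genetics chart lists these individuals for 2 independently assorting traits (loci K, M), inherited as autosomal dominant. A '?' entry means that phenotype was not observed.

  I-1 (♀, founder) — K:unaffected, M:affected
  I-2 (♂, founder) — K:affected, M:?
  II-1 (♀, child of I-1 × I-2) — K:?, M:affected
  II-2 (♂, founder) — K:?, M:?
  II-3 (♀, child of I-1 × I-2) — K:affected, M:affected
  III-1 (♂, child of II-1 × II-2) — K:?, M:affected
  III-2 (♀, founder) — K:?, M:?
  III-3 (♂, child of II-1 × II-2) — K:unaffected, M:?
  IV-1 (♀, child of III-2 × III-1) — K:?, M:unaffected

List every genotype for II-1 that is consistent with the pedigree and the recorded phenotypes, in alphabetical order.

K/I-1 un ·: kk
K/I-2 aff ·: Kk|KK
K/II-1 ? I-1×I-2: kk|Kk
K/II-2 ? ·: kk|Kk
K/II-3 aff I-1×I-2: Kk
K/III-1 ? II-1×II-2: kk|Kk|KK
K/III-2 ? ·: kk|Kk|KK
K/III-3 un II-1×II-2: kk
K/IV-1 ? III-2×III-1: kk|Kk|KK
⇒ K over [I-1,I-2,II-1,II-2,II-3,III-1,III-2,III-3,IV-1]: 67 consistent
M/I-1 aff ·: Mm|MM
M/I-2 ? ·: mm|Mm|MM
M/II-1 aff I-1×I-2: Mm|MM
M/II-2 ? ·: mm|Mm|MM
M/II-3 aff I-1×I-2: Mm|MM
M/III-1 aff II-1×II-2: Mm
M/III-2 ? ·: mm|Mm
M/III-3 ? II-1×II-2: mm|Mm|MM
M/IV-1 un III-2×III-1: mm
⇒ M over [I-1,I-2,II-1,II-2,II-3,III-1,III-2,III-3,IV-1]: 154 consistent

II-1 ∈ {Kk MM, Kk Mm, kk MM, kk Mm}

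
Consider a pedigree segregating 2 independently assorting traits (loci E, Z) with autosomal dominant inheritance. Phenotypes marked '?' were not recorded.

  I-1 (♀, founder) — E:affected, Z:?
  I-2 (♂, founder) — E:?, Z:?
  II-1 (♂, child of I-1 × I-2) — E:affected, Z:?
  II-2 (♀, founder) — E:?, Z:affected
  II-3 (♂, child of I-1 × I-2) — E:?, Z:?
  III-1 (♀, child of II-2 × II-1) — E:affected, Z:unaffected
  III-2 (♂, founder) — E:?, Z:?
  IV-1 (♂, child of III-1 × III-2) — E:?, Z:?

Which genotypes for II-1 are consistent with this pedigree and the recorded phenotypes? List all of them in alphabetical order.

E/I-1 aff ·: Ee|EE
E/I-2 ? ·: ee|Ee|EE
E/II-1 aff I-1×I-2: Ee|EE
E/II-2 ? ·: ee|Ee|EE
E/II-3 ? I-1×I-2: ee|Ee|EE
E/III-1 aff II-2×II-1: Ee|EE
E/III-2 ? ·: ee|Ee|EE
E/IV-1 ? III-1×III-2: ee|Ee|EE
⇒ E over [I-1,I-2,II-1,II-2,II-3,III-1,III-2,IV-1]: 466 consistent
Z/I-1 ? ·: zz|Zz|ZZ
Z/I-2 ? ·: zz|Zz|ZZ
Z/II-1 ? I-1×I-2: zz|Zz
Z/II-2 aff ·: Zz
Z/II-3 ? I-1×I-2: zz|Zz|ZZ
Z/III-1 un II-2×II-1: zz
Z/III-2 ? ·: zz|Zz|ZZ
Z/IV-1 ? III-1×III-2: zz|Zz
⇒ Z over [I-1,I-2,II-1,II-2,II-3,III-1,III-2,IV-1]: 84 consistent

II-1 ∈ {EE Zz, EE zz, Ee Zz, Ee zz}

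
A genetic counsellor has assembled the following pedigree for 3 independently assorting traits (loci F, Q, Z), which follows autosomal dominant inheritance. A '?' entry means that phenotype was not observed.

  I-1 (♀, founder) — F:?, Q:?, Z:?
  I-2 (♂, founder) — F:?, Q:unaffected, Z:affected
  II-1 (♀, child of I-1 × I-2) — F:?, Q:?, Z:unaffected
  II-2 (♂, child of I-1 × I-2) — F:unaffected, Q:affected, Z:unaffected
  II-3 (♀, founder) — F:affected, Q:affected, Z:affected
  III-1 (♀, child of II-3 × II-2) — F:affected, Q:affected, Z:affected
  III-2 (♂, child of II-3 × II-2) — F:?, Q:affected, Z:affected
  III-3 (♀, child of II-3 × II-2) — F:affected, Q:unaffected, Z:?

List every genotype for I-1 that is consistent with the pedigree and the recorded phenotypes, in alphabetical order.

F/I-1 ? ·: ff|Ff
F/I-2 ? ·: ff|Ff
F/II-1 ? I-1×I-2: ff|Ff|FF
F/II-2 un I-1×I-2: ff
F/II-3 aff ·: Ff|FF
F/III-1 aff II-3×II-2: Ff
F/III-2 ? II-3×II-2: ff|Ff
F/III-3 aff II-3×II-2: Ff
⇒ F over [I-1,I-2,II-1,II-2,II-3,III-1,III-2,III-3]: 24 consistent
Q/I-1 ? ·: Qq|QQ
Q/I-2 un ·: qq
Q/II-1 ? I-1×I-2: qq|Qq
Q/II-2 aff I-1×I-2: Qq
Q/II-3 aff ·: Qq
Q/III-1 aff II-3×II-2: Qq|QQ
Q/III-2 aff II-3×II-2: Qq|QQ
Q/III-3 un II-3×II-2: qq
⇒ Q over [I-1,I-2,II-1,II-2,II-3,III-1,III-2,III-3]: 12 consistent
Z/I-1 ? ·: zz|Zz
Z/I-2 aff ·: Zz
Z/II-1 un I-1×I-2: zz
Z/II-2 un I-1×I-2: zz
Z/II-3 aff ·: Zz|ZZ
Z/III-1 aff II-3×II-2: Zz
Z/III-2 aff II-3×II-2: Zz
Z/III-3 ? II-3×II-2: zz|Zz
⇒ Z over [I-1,I-2,II-1,II-2,II-3,III-1,III-2,III-3]: 6 consistent

I-1 ∈ {Ff QQ Zz, Ff QQ zz, Ff Qq Zz, Ff Qq zz, ff QQ Zz, ff QQ zz, ff Qq Zz, ff Qq zz}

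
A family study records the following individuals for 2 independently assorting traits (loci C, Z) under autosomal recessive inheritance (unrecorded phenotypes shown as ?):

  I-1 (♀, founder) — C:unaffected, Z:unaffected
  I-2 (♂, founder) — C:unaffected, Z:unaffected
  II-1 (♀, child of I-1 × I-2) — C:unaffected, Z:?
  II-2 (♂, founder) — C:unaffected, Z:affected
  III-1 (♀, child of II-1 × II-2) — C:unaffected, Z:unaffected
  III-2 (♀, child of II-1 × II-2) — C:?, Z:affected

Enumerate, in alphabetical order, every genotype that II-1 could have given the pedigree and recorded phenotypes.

II-1 ∈ {CC Zz, Cc Zz}

C/I-1 un ·: CC|Cc
C/I-2 un ·: CC|Cc
C/II-1 un I-1×I-2: CC|Cc
C/II-2 un ·: CC|Cc
C/III-1 un II-1×II-2: CC|Cc
C/III-2 ? II-1×II-2: CC|Cc|cc
⇒ C over [I-1,I-2,II-1,II-2,III-1,III-2]: 50 consistent
Z/I-1 un ·: ZZ|Zz
Z/I-2 un ·: ZZ|Zz
Z/II-1 ? I-1×I-2: Zz
Z/II-2 aff ·: zz
Z/III-1 un II-1×II-2: Zz
Z/III-2 aff II-1×II-2: zz
⇒ Z over [I-1,I-2,II-1,II-2,III-1,III-2]: 3 consistent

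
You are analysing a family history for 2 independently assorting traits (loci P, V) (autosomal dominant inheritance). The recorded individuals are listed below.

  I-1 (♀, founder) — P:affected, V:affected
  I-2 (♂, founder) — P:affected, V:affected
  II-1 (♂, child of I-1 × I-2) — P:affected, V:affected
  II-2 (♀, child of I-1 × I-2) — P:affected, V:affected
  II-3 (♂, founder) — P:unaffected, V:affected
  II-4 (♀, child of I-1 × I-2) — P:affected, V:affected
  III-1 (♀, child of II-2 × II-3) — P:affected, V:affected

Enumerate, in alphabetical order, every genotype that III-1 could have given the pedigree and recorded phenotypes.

P/I-1 aff ·: Pp|PP
P/I-2 aff ·: Pp|PP
P/II-1 aff I-1×I-2: Pp|PP
P/II-2 aff I-1×I-2: Pp|PP
P/II-3 un ·: pp
P/II-4 aff I-1×I-2: Pp|PP
P/III-1 aff II-2×II-3: Pp
⇒ P over [I-1,I-2,II-1,II-2,II-3,II-4,III-1]: 25 consistent
V/I-1 aff ·: Vv|VV
V/I-2 aff ·: Vv|VV
V/II-1 aff I-1×I-2: Vv|VV
V/II-2 aff I-1×I-2: Vv|VV
V/II-3 aff ·: Vv|VV
V/II-4 aff I-1×I-2: Vv|VV
V/III-1 aff II-2×II-3: Vv|VV
⇒ V over [I-1,I-2,II-1,II-2,II-3,II-4,III-1]: 87 consistent

III-1 ∈ {Pp VV, Pp Vv}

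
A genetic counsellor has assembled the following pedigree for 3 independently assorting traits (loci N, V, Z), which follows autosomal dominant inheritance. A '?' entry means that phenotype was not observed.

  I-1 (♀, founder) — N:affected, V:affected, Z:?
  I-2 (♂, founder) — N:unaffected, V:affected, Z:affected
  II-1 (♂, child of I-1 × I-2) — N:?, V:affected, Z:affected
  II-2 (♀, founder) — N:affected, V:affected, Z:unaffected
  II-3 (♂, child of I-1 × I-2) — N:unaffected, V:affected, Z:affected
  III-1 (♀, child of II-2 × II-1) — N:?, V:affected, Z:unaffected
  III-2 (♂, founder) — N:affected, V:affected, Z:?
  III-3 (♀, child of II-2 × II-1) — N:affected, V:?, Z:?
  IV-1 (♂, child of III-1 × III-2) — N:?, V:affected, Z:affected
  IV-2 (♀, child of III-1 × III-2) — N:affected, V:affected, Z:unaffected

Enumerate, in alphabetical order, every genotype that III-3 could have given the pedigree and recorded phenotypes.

III-3 ∈ {NN VV Zz, NN VV zz, NN Vv Zz, NN Vv zz, NN vv Zz, NN vv zz, Nn VV Zz, Nn VV zz, Nn Vv Zz, Nn Vv zz, Nn vv Zz, Nn vv zz}

N/I-1 aff ·: Nn
N/I-2 un ·: nn
N/II-1 ? I-1×I-2: nn|Nn
N/II-2 aff ·: Nn|NN
N/II-3 un I-1×I-2: nn
N/III-1 ? II-2×II-1: nn|Nn|NN
N/III-2 aff ·: Nn|NN
N/III-3 aff II-2×II-1: Nn|NN
N/IV-1 ? III-1×III-2: nn|Nn|NN
N/IV-2 aff III-1×III-2: Nn|NN
⇒ N over [I-1,I-2,II-1,II-2,II-3,III-1,III-2,III-3,IV-1,IV-2]: 89 consistent
V/I-1 aff ·: Vv|VV
V/I-2 aff ·: Vv|VV
V/II-1 aff I-1×I-2: Vv|VV
V/II-2 aff ·: Vv|VV
V/II-3 aff I-1×I-2: Vv|VV
V/III-1 aff II-2×II-1: Vv|VV
V/III-2 aff ·: Vv|VV
V/III-3 ? II-2×II-1: vv|Vv|VV
V/IV-1 aff III-1×III-2: Vv|VV
V/IV-2 aff III-1×III-2: Vv|VV
⇒ V over [I-1,I-2,II-1,II-2,II-3,III-1,III-2,III-3,IV-1,IV-2]: 607 consistent
Z/I-1 ? ·: zz|Zz|ZZ
Z/I-2 aff ·: Zz|ZZ
Z/II-1 aff I-1×I-2: Zz
Z/II-2 un ·: zz
Z/II-3 aff I-1×I-2: Zz|ZZ
Z/III-1 un II-2×II-1: zz
Z/III-2 ? ·: Zz
Z/III-3 ? II-2×II-1: zz|Zz
Z/IV-1 aff III-1×III-2: Zz
Z/IV-2 un III-1×III-2: zz
⇒ Z over [I-1,I-2,II-1,II-2,II-3,III-1,III-2,III-3,IV-1,IV-2]: 16 consistent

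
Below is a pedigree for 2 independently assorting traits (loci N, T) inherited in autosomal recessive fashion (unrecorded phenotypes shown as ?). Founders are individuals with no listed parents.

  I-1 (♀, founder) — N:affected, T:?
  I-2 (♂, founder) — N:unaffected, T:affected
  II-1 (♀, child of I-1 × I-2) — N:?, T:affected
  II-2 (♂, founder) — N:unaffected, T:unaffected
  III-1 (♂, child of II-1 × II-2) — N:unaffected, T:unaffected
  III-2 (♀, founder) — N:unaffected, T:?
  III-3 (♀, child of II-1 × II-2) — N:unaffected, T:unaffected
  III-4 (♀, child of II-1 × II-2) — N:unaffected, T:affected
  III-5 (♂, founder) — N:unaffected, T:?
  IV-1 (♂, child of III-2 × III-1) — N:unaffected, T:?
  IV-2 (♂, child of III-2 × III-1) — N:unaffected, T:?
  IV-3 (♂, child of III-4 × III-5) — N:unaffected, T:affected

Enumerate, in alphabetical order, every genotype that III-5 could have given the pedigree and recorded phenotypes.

N/I-1 aff ·: nn
N/I-2 un ·: NN|Nn
N/II-1 ? I-1×I-2: Nn|nn
N/II-2 un ·: NN|Nn
N/III-1 un II-1×II-2: NN|Nn
N/III-2 un ·: NN|Nn
N/III-3 un II-1×II-2: NN|Nn
N/III-4 un II-1×II-2: NN|Nn
N/III-5 un ·: NN|Nn
N/IV-1 un III-2×III-1: NN|Nn
N/IV-2 un III-2×III-1: NN|Nn
N/IV-3 un III-4×III-5: NN|Nn
⇒ N over [I-1,I-2,II-1,II-2,III-1,III-2,III-3,III-4,III-5,IV-1,IV-2,IV-3]: 792 consistent
T/I-1 ? ·: Tt|tt
T/I-2 aff ·: tt
T/II-1 aff I-1×I-2: tt
T/II-2 un ·: Tt
T/III-1 un II-1×II-2: Tt
T/III-2 ? ·: TT|Tt|tt
T/III-3 un II-1×II-2: Tt
T/III-4 aff II-1×II-2: tt
T/III-5 ? ·: Tt|tt
T/IV-1 ? III-2×III-1: TT|Tt|tt
T/IV-2 ? III-2×III-1: TT|Tt|tt
T/IV-3 aff III-4×III-5: tt
⇒ T over [I-1,I-2,II-1,II-2,III-1,III-2,III-3,III-4,III-5,IV-1,IV-2,IV-3]: 68 consistent

III-5 ∈ {NN Tt, NN tt, Nn Tt, Nn tt}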